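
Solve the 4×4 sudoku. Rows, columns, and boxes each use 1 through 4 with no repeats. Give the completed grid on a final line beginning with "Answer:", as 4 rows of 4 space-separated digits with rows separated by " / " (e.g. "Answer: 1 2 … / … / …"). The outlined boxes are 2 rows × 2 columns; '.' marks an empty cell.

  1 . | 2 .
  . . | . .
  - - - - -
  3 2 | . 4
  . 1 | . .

Step 1. [r2c3∈{1,3,4}] col 3 places 4 nowhere but r2c3. So r2c3=4.
Step 2. [r1c4∈{3}] r1c4's peers cover all but 3, so r1c4=3.
Step 3. [r2c1∈{2}] r2c1's peers cover all but 2, so r2c1=2.
Step 4. [r4c3∈{3}] nothing but 3 survives at r4c3 ⇒ r4c3=3.
Step 5. [r2c4∈{1}] r2c4 has the single candidate 1 ⇒ r2c4=1.
Step 6. [r3c3∈{1}] nothing but 1 survives at r3c3. So r3c3=1.
Step 7. [r2c2∈{3}] r2c2's peers cover all but 3 ⇒ r2c2=3.
Step 8. [r4c1∈{4}] r4c1's peers cover all but 4, so r4c1=4.
Step 9. [r4c4∈{2}] r4c4's peers cover all but 2. So r4c4=2.
Step 10. [r1c2∈{4}] only 4 remains possible at r1c2 ⇒ r1c2=4.

Answer: 1 4 2 3 / 2 3 4 1 / 3 2 1 4 / 4 1 3 2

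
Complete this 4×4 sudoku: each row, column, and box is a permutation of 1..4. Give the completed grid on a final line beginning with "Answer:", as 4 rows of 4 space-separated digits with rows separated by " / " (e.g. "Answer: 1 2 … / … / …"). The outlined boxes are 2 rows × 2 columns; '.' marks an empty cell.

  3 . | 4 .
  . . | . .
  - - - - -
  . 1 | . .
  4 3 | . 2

Step 1. [r2c3∈{1,2,3}] 2 has one home in col 3: r2c3, so r2c3=2.
Step 2. [r2c4∈{1,3}] in row 2, 3 fits only at r2c4. So r2c4=3.
Step 3. [r2c1∈{1}] only 1 remains possible at r2c1, so r2c1=1.
Step 4. [r1c2∈{2}] r1c2's peers cover all but 2. So r1c2=2.
Step 5. [r2c2∈{4}] nothing but 4 survives at r2c2 ⇒ r2c2=4.
Step 6. [r1c4∈{1}] nothing but 1 survives at r1c4. So r1c4=1.
Step 7. [r3c3∈{3}] r3c3 is down to just 3 ⇒ r3c3=3.
Step 8. [r4c3∈{1}] nothing but 1 survives at r4c3, so r4c3=1.
Step 9. [r3c1∈{2}] r3c1's peers cover all but 2, so r3c1=2.
Step 10. [r3c4∈{4}] r3c4 is down to just 4. So r3c4=4.

Answer: 3 2 4 1 / 1 4 2 3 / 2 1 3 4 / 4 3 1 2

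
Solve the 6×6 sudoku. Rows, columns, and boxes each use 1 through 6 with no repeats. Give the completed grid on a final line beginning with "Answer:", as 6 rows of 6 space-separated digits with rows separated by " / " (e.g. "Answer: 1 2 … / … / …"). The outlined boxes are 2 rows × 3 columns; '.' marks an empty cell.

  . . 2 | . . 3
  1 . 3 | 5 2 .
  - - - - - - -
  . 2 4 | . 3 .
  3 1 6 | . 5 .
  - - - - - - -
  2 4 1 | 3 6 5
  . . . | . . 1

Step 1. [r1c1∈{4,5,6}] r1c1 is the only open cell in col 1 admitting 4 ⇒ r1c1=4.
Step 2. [r2c2∈{6}] r2c2's peers cover all but 6. So r2c2=6.
Step 3. [r6c4∈{2,4}] across row 6, 2 lands solely at r6c4. So r6c4=2.
Step 4. [r6c3∈{5}] nothing but 5 survives at r6c3. So r6c3=5.
Step 5. [r3c4∈{1,6}] across row 3, 1 lands solely at r3c4, so r3c4=1.
Step 6. [r4c6∈{2,4}] across row 4, 2 lands solely at r4c6. So r4c6=2.
Step 7. [r1c5∈{1}] nothing but 1 survives at r1c5, so r1c5=1.
Step 8. [r6c5∈{4}] r6c5 is down to just 4 ⇒ r6c5=4.
Step 9. [r3c6∈{6}] r3c6 has the single candidate 6, so r3c6=6.
Step 10. [r6c1∈{6}] r6c1 has the single candidate 6. So r6c1=6.
Step 11. [r2c6∈{4}] nothing but 4 survives at r2c6. So r2c6=4.
Step 12. [r1c2∈{5}] only 5 remains possible at r1c2. So r1c2=5.
Step 13. [r3c1∈{5}] r3c1 is down to just 5, so r3c1=5.
Step 14. [r1c4∈{6}] r1c4 has the single candidate 6, so r1c4=6.
Step 15. [r6c2∈{3}] r6c2 has the single candidate 3. So r6c2=3.
Step 16. [r4c4∈{4}] r4c4 is down to just 4 ⇒ r4c4=4.

Answer: 4 5 2 6 1 3 / 1 6 3 5 2 4 / 5 2 4 1 3 6 / 3 1 6 4 5 2 / 2 4 1 3 6 5 / 6 3 5 2 4 1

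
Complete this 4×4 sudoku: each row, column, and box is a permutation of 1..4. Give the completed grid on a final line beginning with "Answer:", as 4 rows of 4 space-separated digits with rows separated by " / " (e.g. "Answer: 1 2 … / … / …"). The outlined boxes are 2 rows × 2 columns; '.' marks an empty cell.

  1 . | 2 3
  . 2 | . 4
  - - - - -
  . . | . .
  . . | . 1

Step 1. [r4c1∈{2,3,4}] across row 4, 2 lands solely at r4c1. So r4c1=2.
Step 2. [r3c1∈{3,4}] 4 has one home in col 1: r3c1. So r3c1=4.
Step 3. [r4c2∈{3}] r4c2's peers cover all but 3, so r4c2=3.
Step 4. [r2c1∈{3}] r2c1's peers cover all but 3, so r2c1=3.
Step 5. [r1c2∈{4}] only 4 remains possible at r1c2, so r1c2=4.
Step 6. [r3c4∈{2}] r3c4 has the single candidate 2 ⇒ r3c4=2.
Step 7. [r2c3∈{1}] r2c3's peers cover all but 1 ⇒ r2c3=1.
Step 8. [r3c3∈{3}] r3c3 has the single candidate 3 ⇒ r3c3=3.
Step 9. [r4c3∈{4}] only 4 remains possible at r4c3. So r4c3=4.
Step 10. [r3c2∈{1}] nothing but 1 survives at r3c2, so r3c2=1.

Answer: 1 4 2 3 / 3 2 1 4 / 4 1 3 2 / 2 3 4 1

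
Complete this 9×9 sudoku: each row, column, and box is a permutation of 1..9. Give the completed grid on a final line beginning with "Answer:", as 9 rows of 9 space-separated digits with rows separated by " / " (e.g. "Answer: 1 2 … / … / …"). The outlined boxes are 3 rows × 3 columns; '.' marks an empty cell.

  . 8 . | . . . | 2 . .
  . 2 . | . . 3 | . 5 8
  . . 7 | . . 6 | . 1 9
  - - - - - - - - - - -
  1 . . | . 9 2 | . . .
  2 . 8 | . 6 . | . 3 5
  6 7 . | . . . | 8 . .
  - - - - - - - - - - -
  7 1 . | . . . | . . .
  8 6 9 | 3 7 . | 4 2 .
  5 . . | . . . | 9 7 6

Step 1. [r4c4∈{4,5,7,8}] 8 has one home in row 4: r4c4, so r4c4=8.
Step 2. [r8c6∈{1,5}] r8c6 is the only open cell in row 8 admitting 5 ⇒ r8c6=5.
Step 3. [r3c5∈{2,4,5,8}] row 3 places 8 nowhere but r3c5 ⇒ r3c5=8.
Step 4. [r3c7∈{3}] r3c7 is down to just 3, so r3c7=3.
Step 5. [r3c1∈{4}] r3c1's peers cover all but 4 ⇒ r3c1=4.
Step 6. [r5c7∈{1,7}] col 7 places 1 nowhere but r5c7 ⇒ r5c7=1.
Step 7. [r6c5∈{1,3,4,5}] in col 5, 3 fits only at r6c5 ⇒ r6c5=3.
Step 8. [r1c5∈{1,4,5}] in col 5, 5 fits only at r1c5. So r1c5=5.
Step 9. [r7c4∈{2,4,6,9}] in row 7, 6 fits only at r7c4 ⇒ r7c4=6.
Step 10. [r6c4∈{1,4,5}] across col 4, 5 lands solely at r6c4, so r6c4=5.
Step 11. [r6c3∈{4}] only 4 remains possible at r6c3 ⇒ r6c3=4.
Step 12. [r9c2∈{3,4}] in col 2, 4 fits only at r9c2. So r9c2=4.
Step 13. [r9c3∈{2,3}] across row 9, 3 lands solely at r9c3, so r9c3=3.
Step 14. [r7c6∈{4,8,9}] row 7 places 9 nowhere but r7c6 ⇒ r7c6=9.
Step 15. [r6c6∈{1}] nothing but 1 survives at r6c6. So r6c6=1.
Step 16. [r2c1∈{9}] only 9 remains possible at r2c1. So r2c1=9.
Step 17. [r1c4∈{1,4,7,9}] row 1 places 9 nowhere but r1c4, so r1c4=9.
Step 18. [r7c5∈{2,4}] row 7 places 4 nowhere but r7c5 ⇒ r7c5=4.
Step 19. [r2c4∈{1,4,7}] r2c4 is the only open cell in row 2 admitting 4, so r2c4=4.
Step 20. [r2c7∈{6,7}] 7 has one home in row 2: r2c7 ⇒ r2c7=7.
Step 21. [r1c8∈{4,6}] box 3 places 6 nowhere but r1c8 ⇒ r1c8=6.
Step 22. [r2c5∈{1}] only 1 remains possible at r2c5. So r2c5=1.
Step 23. [r1c9∈{4}] only 4 remains possible at r1c9, so r1c9=4.
Step 24. [r3c2∈{5}] r3c2 is down to just 5 ⇒ r3c2=5.
Step 25. [r3c4∈{2}] r3c4's peers cover all but 2 ⇒ r3c4=2.
Step 26. [r5c4∈{7}] nothing but 7 survives at r5c4, so r5c4=7.
Step 27. [r9c5∈{2}] r9c5's peers cover all but 2. So r9c5=2.
Step 28. [r4c2∈{3}] r4c2 is down to just 3, so r4c2=3.
Step 29. [r4c7∈{6}] r4c7 is down to just 6, so r4c7=6.
Step 30. [r1c1∈{3}] r1c1 is down to just 3. So r1c1=3.
Step 31. [r4c8∈{4}] r4c8 has the single candidate 4 ⇒ r4c8=4.
Step 32. [r6c8∈{9}] nothing but 9 survives at r6c8, so r6c8=9.
Step 33. [r7c8∈{8}] r7c8 has the single candidate 8, so r7c8=8.
Step 34. [r4c3∈{5}] nothing but 5 survives at r4c3, so r4c3=5.
Step 35. [r4c9∈{7}] r4c9 has the single candidate 7, so r4c9=7.
Step 36. [r7c7∈{5}] r7c7 is down to just 5. So r7c7=5.
Step 37. [r5c2∈{9}] r5c2 is down to just 9, so r5c2=9.
Step 38. [r6c9∈{2}] only 2 remains possible at r6c9 ⇒ r6c9=2.
Step 39. [r7c3∈{2}] only 2 remains possible at r7c3. So r7c3=2.
Step 40. [r5c6∈{4}] r5c6 has the single candidate 4, so r5c6=4.
Step 41. [r9c4∈{1}] nothing but 1 survives at r9c4. So r9c4=1.
Step 42. [r7c9∈{3}] only 3 remains possible at r7c9, so r7c9=3.
Step 43. [r2c3∈{6}] only 6 remains possible at r2c3 ⇒ r2c3=6.
Step 44. [r9c6∈{8}] only 8 remains possible at r9c6. So r9c6=8.
Step 45. [r1c3∈{1}] nothing but 1 survives at r1c3 ⇒ r1c3=1.
Step 46. [r8c9∈{1}] r8c9's peers cover all but 1, so r8c9=1.
Step 47. [r1c6∈{7}] r1c6 has the single candidate 7, so r1c6=7.

Answer: 3 8 1 9 5 7 2 6 4 / 9 2 6 4 1 3 7 5 8 / 4 5 7 2 8 6 3 1 9 / 1 3 5 8 9 2 6 4 7 / 2 9 8 7 6 4 1 3 5 / 6 7 4 5 3 1 8 9 2 / 7 1 2 6 4 9 5 8 3 / 8 6 9 3 7 5 4 2 1 / 5 4 3 1 2 8 9 7 6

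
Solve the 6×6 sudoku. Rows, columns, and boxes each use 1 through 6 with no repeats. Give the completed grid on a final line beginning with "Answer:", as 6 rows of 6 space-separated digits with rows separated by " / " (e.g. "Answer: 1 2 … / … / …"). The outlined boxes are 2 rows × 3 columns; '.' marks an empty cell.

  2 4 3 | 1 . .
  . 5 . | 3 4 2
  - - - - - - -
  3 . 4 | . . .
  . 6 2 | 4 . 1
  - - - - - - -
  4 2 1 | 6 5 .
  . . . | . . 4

Step 1. [r3c4∈{2,5}] across col 4, 5 lands solely at r3c4. So r3c4=5.
Step 2. [r1c5∈{6}] nothing but 6 survives at r1c5 ⇒ r1c5=6.
Step 3. [r6c3∈{5,6}] 5 has one home in col 3: r6c3. So r6c3=5.
Step 4. [r6c5∈{1,2,3}] 1 has one home in row 6: r6c5 ⇒ r6c5=1.
Step 5. [r2c1∈{1,6}] in row 2, 1 fits only at r2c1 ⇒ r2c1=1.
Step 6. [r5c6∈{3}] nothing but 3 survives at r5c6, so r5c6=3.
Step 7. [r6c2∈{3}] r6c2 has the single candidate 3. So r6c2=3.
Step 8. [r3c5∈{2}] r3c5's peers cover all but 2 ⇒ r3c5=2.
Step 9. [r1c6∈{5}] only 5 remains possible at r1c6 ⇒ r1c6=5.
Step 10. [r3c2∈{1}] r3c2 has the single candidate 1. So r3c2=1.
Step 11. [r3c6∈{6}] only 6 remains possible at r3c6 ⇒ r3c6=6.
Step 12. [r4c5∈{3}] r4c5 is down to just 3. So r4c5=3.
Step 13. [r4c1∈{5}] r4c1 has the single candidate 5 ⇒ r4c1=5.
Step 14. [r6c4∈{2}] r6c4 has the single candidate 2, so r6c4=2.
Step 15. [r6c1∈{6}] r6c1 has the single candidate 6, so r6c1=6.
Step 16. [r2c3∈{6}] only 6 remains possible at r2c3, so r2c3=6.

Answer: 2 4 3 1 6 5 / 1 5 6 3 4 2 / 3 1 4 5 2 6 / 5 6 2 4 3 1 / 4 2 1 6 5 3 / 6 3 5 2 1 4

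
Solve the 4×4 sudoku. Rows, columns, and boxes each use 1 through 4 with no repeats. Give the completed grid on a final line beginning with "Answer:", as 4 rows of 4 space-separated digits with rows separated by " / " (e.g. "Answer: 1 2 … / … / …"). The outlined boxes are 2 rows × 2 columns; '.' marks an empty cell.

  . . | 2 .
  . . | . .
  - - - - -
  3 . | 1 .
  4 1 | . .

Step 1. [r2c3∈{3,4}] 4 has one home in col 3: r2c3 ⇒ r2c3=4.
Step 2. [r2c1∈{1,2}] across col 1, 2 lands solely at r2c1 ⇒ r2c1=2.
Step 3. [r2c4∈{1,3}] row 2 places 1 nowhere but r2c4. So r2c4=1.
Step 4. [r1c4∈{3}] nothing but 3 survives at r1c4 ⇒ r1c4=3.
Step 5. [r3c4∈{2,4}] 4 has one home in row 3: r3c4 ⇒ r3c4=4.
Step 6. [r1c2∈{4}] nothing but 4 survives at r1c2. So r1c2=4.
Step 7. [r4c3∈{3}] r4c3's peers cover all but 3 ⇒ r4c3=3.
Step 8. [r1c1∈{1}] only 1 remains possible at r1c1. So r1c1=1.
Step 9. [r3c2∈{2}] r3c2 is down to just 2. So r3c2=2.
Step 10. [r4c4∈{2}] only 2 remains possible at r4c4, so r4c4=2.
Step 11. [r2c2∈{3}] r2c2's peers cover all but 3, so r2c2=3.

Answer: 1 4 2 3 / 2 3 4 1 / 3 2 1 4 / 4 1 3 2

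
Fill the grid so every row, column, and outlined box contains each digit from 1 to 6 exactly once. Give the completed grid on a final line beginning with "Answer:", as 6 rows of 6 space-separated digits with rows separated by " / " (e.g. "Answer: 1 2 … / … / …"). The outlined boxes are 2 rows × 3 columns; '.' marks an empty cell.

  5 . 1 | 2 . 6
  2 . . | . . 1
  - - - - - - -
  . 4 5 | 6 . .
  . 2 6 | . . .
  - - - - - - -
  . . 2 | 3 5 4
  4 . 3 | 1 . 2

Step 1. [r1c5∈{3,4}] r1c5 is the only open cell in row 1 admitting 4. So r1c5=4.
Step 2. [r3c6∈{3}] only 3 remains possible at r3c6. So r3c6=3.
Step 3. [r2c2∈{3,6}] r2c2 is the only open cell in row 2 admitting 6, so r2c2=6.
Step 4. [r3c1∈{1}] only 1 remains possible at r3c1, so r3c1=1.
Step 5. [r4c6∈{5}] r4c6's peers cover all but 5 ⇒ r4c6=5.
Step 6. [r6c2∈{5}] r6c2 is down to just 5, so r6c2=5.
Step 7. [r4c5∈{1}] r4c5 has the single candidate 1 ⇒ r4c5=1.
Step 8. [r2c5∈{3}] r2c5 has the single candidate 3. So r2c5=3.
Step 9. [r5c1∈{6}] r5c1 is down to just 6, so r5c1=6.
Step 10. [r2c3∈{4}] nothing but 4 survives at r2c3. So r2c3=4.
Step 11. [r3c5∈{2}] r3c5 has the single candidate 2, so r3c5=2.
Step 12. [r2c4∈{5}] only 5 remains possible at r2c4 ⇒ r2c4=5.
Step 13. [r4c1∈{3}] r4c1 has the single candidate 3 ⇒ r4c1=3.
Step 14. [r1c2∈{3}] nothing but 3 survives at r1c2 ⇒ r1c2=3.
Step 15. [r6c5∈{6}] r6c5 has the single candidate 6 ⇒ r6c5=6.
Step 16. [r5c2∈{1}] r5c2 is down to just 1, so r5c2=1.
Step 17. [r4c4∈{4}] nothing but 4 survives at r4c4. So r4c4=4.

Answer: 5 3 1 2 4 6 / 2 6 4 5 3 1 / 1 4 5 6 2 3 / 3 2 6 4 1 5 / 6 1 2 3 5 4 / 4 5 3 1 6 2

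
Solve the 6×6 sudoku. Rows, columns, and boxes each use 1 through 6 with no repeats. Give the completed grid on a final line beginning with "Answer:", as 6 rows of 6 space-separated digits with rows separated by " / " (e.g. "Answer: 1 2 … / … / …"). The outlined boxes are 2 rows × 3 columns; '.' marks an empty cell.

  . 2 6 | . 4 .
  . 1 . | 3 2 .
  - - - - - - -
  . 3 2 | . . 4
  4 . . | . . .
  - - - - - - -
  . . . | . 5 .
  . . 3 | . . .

Step 1. [r2c1∈{5}] only 5 remains possible at r2c1 ⇒ r2c1=5.
Step 2. [r3c4∈{1,5,6}] in row 3, 5 fits only at r3c4. So r3c4=5.
Step 3. [r5c6∈{1,2,3,6}] 3 has one home in row 5: r5c6, so r5c6=3.
Step 4. [r1c4∈{1}] r1c4's peers cover all but 1, so r1c4=1.
Step 5. [r6c2∈{4,5,6}] r6c2 is the only open cell in row 6 admitting 5. So r6c2=5.
Step 6. [r4c2∈{6}] nothing but 6 survives at r4c2 ⇒ r4c2=6.
Step 7. [r3c1∈{1}] nothing but 1 survives at r3c1, so r3c1=1.
Step 8. [r4c4∈{2}] r4c4's peers cover all but 2 ⇒ r4c4=2.
Step 9. [r6c6∈{1,2,6}] 2 has one home in col 6: r6c6 ⇒ r6c6=2.
Step 10. [r6c1∈{6}] r6c1's peers cover all but 6 ⇒ r6c1=6.
Step 11. [r5c2∈{4}] r5c2 has the single candidate 4, so r5c2=4.
Step 12. [r4c6∈{1}] r4c6 has the single candidate 1 ⇒ r4c6=1.
Step 13. [r3c5∈{6}] nothing but 6 survives at r3c5. So r3c5=6.
Step 14. [r5c4∈{6}] r5c4 has the single candidate 6, so r5c4=6.
Step 15. [r4c5∈{3}] nothing but 3 survives at r4c5 ⇒ r4c5=3.
Step 16. [r2c3∈{4}] nothing but 4 survives at r2c3. So r2c3=4.
Step 17. [r6c5∈{1}] r6c5's peers cover all but 1 ⇒ r6c5=1.
Step 18. [r4c3∈{5}] r4c3 has the single candidate 5, so r4c3=5.
Step 19. [r5c3∈{1}] r5c3 is down to just 1 ⇒ r5c3=1.
Step 20. [r6c4∈{4}] r6c4's peers cover all but 4. So r6c4=4.
Step 21. [r1c1∈{3}] r1c1's peers cover all but 3, so r1c1=3.
Step 22. [r2c6∈{6}] only 6 remains possible at r2c6 ⇒ r2c6=6.
Step 23. [r1c6∈{5}] only 5 remains possible at r1c6. So r1c6=5.
Step 24. [r5c1∈{2}] only 2 remains possible at r5c1 ⇒ r5c1=2.

Answer: 3 2 6 1 4 5 / 5 1 4 3 2 6 / 1 3 2 5 6 4 / 4 6 5 2 3 1 / 2 4 1 6 5 3 / 6 5 3 4 1 2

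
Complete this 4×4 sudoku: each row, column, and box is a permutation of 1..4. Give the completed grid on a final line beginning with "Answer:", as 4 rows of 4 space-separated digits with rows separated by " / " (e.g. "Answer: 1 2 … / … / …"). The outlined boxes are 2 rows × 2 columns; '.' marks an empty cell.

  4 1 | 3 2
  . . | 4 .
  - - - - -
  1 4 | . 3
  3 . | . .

Step 1. [r4c3∈{1,2}] 1 has one home in col 3: r4c3, so r4c3=1.
Step 2. [r2c1∈{2}] nothing but 2 survives at r2c1 ⇒ r2c1=2.
Step 3. [r2c2∈{3}] only 3 remains possible at r2c2, so r2c2=3.
Step 4. [r2c4∈{1}] nothing but 1 survives at r2c4. So r2c4=1.
Step 5. [r4c2∈{2}] r4c2 has the single candidate 2, so r4c2=2.
Step 6. [r3c3∈{2}] r3c3 is down to just 2, so r3c3=2.
Step 7. [r4c4∈{4}] r4c4 is down to just 4, so r4c4=4.

Answer: 4 1 3 2 / 2 3 4 1 / 1 4 2 3 / 3 2 1 4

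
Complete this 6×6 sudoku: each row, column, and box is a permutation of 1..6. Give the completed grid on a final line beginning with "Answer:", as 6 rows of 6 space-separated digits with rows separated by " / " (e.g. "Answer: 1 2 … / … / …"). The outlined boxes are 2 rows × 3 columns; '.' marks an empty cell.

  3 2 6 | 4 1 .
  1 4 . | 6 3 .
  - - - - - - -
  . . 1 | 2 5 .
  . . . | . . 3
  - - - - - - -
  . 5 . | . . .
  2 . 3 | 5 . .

Step 1. [r4c2∈{6}] only 6 remains possible at r4c2, so r4c2=6.
Step 2. [r4c5∈{4}] r4c5 has the single candidate 4. So r4c5=4.
Step 3. [r5c1∈{4,6}] across col 1, 6 lands solely at r5c1, so r5c1=6.
Step 4. [r6c6∈{1,4,6}] 4 has one home in row 6: r6c6 ⇒ r6c6=4.
Step 5. [r2c6∈{2,5}] r2c6 is the only open cell in row 2 admitting 2. So r2c6=2.
Step 6. [r5c6∈{1}] nothing but 1 survives at r5c6 ⇒ r5c6=1.
Step 7. [r4c3∈{2,5}] row 4 places 2 nowhere but r4c3 ⇒ r4c3=2.
Step 8. [r2c3∈{5}] r2c3's peers cover all but 5 ⇒ r2c3=5.
Step 9. [r6c5∈{6}] r6c5's peers cover all but 6, so r6c5=6.
Step 10. [r5c5∈{2}] r5c5's peers cover all but 2. So r5c5=2.
Step 11. [r3c6∈{6}] nothing but 6 survives at r3c6 ⇒ r3c6=6.
Step 12. [r6c2∈{1}] r6c2 has the single candidate 1. So r6c2=1.
Step 13. [r5c4∈{3}] r5c4 is down to just 3. So r5c4=3.
Step 14. [r4c4∈{1}] only 1 remains possible at r4c4 ⇒ r4c4=1.
Step 15. [r3c2∈{3}] r3c2 is down to just 3 ⇒ r3c2=3.
Step 16. [r1c6∈{5}] only 5 remains possible at r1c6, so r1c6=5.
Step 17. [r3c1∈{4}] only 4 remains possible at r3c1 ⇒ r3c1=4.
Step 18. [r4c1∈{5}] only 5 remains possible at r4c1. So r4c1=5.
Step 19. [r5c3∈{4}] only 4 remains possible at r5c3. So r5c3=4.

Answer: 3 2 6 4 1 5 / 1 4 5 6 3 2 / 4 3 1 2 5 6 / 5 6 2 1 4 3 / 6 5 4 3 2 1 / 2 1 3 5 6 4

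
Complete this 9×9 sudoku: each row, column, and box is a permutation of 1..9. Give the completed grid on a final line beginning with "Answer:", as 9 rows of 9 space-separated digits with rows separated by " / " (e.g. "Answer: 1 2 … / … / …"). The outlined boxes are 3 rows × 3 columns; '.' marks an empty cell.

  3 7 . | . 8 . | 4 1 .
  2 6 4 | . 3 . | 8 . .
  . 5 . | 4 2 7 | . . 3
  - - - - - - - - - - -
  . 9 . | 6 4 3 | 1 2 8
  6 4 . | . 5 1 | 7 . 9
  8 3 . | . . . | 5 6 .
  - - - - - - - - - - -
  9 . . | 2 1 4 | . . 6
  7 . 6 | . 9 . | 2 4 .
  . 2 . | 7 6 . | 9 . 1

Step 1. [r8c9∈{5}] r8c9's peers cover all but 5. So r8c9=5.
Step 2. [r7c3∈{3,5,8}] in row 7, 5 fits only at r7c3 ⇒ r7c3=5.
Step 3. [r2c8∈{5,7,9}] col 8 places 5 nowhere but r2c8. So r2c8=5.
Step 4. [r2c6∈{9}] r2c6's peers cover all but 9, so r2c6=9.
Step 5. [r7c2∈{8}] nothing but 8 survives at r7c2, so r7c2=8.
Step 6. [r6c3∈{1,2,7}] r6c3 is the only open cell in row 6 admitting 1. So r6c3=1.
Step 7. [r9c8∈{3,8}] 8 has one home in col 8: r9c8, so r9c8=8.
Step 8. [r1c6∈{5,6}] in row 1, 6 fits only at r1c6 ⇒ r1c6=6.
Step 9. [r7c8∈{3,7}] across row 7, 7 lands solely at r7c8. So r7c8=7.
Step 10. [r3c3∈{8,9}] r3c3 is the only open cell in row 3 admitting 8, so r3c3=8.
Step 11. [r8c6∈{8}] nothing but 8 survives at r8c6. So r8c6=8.
Step 12. [r4c3∈{7}] r4c3 is down to just 7. So r4c3=7.
Step 13. [r1c9∈{2}] nothing but 2 survives at r1c9. So r1c9=2.
Step 14. [r7c7∈{3}] only 3 remains possible at r7c7, so r7c7=3.
Step 15. [r1c3∈{9}] r1c3 is down to just 9. So r1c3=9.
Step 16. [r2c4∈{1}] r2c4 has the single candidate 1 ⇒ r2c4=1.
Step 17. [r2c9∈{7}] r2c9 has the single candidate 7 ⇒ r2c9=7.
Step 18. [r3c8∈{9}] r3c8 is down to just 9, so r3c8=9.
Step 19. [r6c6∈{2}] r6c6 has the single candidate 2, so r6c6=2.
Step 20. [r8c2∈{1}] r8c2 is down to just 1, so r8c2=1.
Step 21. [r6c5∈{7}] r6c5 has the single candidate 7, so r6c5=7.
Step 22. [r3c1∈{1}] r3c1 has the single candidate 1, so r3c1=1.
Step 23. [r9c3∈{3}] only 3 remains possible at r9c3. So r9c3=3.
Step 24. [r4c1∈{5}] r4c1's peers cover all but 5, so r4c1=5.
Step 25. [r5c8∈{3}] r5c8 has the single candidate 3. So r5c8=3.
Step 26. [r9c1∈{4}] r9c1's peers cover all but 4. So r9c1=4.
Step 27. [r9c6∈{5}] nothing but 5 survives at r9c6 ⇒ r9c6=5.
Step 28. [r1c4∈{5}] only 5 remains possible at r1c4 ⇒ r1c4=5.
Step 29. [r3c7∈{6}] r3c7's peers cover all but 6, so r3c7=6.
Step 30. [r8c4∈{3}] r8c4 has the single candidate 3, so r8c4=3.
Step 31. [r6c4∈{9}] nothing but 9 survives at r6c4, so r6c4=9.
Step 32. [r5c3∈{2}] nothing but 2 survives at r5c3. So r5c3=2.
Step 33. [r6c9∈{4}] r6c9 has the single candidate 4. So r6c9=4.
Step 34. [r5c4∈{8}] nothing but 8 survives at r5c4. So r5c4=8.

Answer: 3 7 9 5 8 6 4 1 2 / 2 6 4 1 3 9 8 5 7 / 1 5 8 4 2 7 6 9 3 / 5 9 7 6 4 3 1 2 8 / 6 4 2 8 5 1 7 3 9 / 8 3 1 9 7 2 5 6 4 / 9 8 5 2 1 4 3 7 6 / 7 1 6 3 9 8 2 4 5 / 4 2 3 7 6 5 9 8 1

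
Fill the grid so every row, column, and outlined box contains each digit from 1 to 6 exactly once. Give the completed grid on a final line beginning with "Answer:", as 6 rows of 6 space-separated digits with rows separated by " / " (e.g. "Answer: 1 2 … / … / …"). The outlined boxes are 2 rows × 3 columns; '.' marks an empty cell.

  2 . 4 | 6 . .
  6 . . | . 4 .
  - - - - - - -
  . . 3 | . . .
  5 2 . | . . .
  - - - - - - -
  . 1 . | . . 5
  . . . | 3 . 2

Step 1. [r3c1∈{1,4}] 1 has one home in col 1: r3c1. So r3c1=1.
Step 2. [r4c3∈{6}] nothing but 6 survives at r4c3 ⇒ r4c3=6.
Step 3. [r3c2∈{4}] nothing but 4 survives at r3c2 ⇒ r3c2=4.
Step 4. [r3c5∈{2,5,6}] in col 5, 2 fits only at r3c5. So r3c5=2.
Step 5. [r1c5∈{1,3,5}] col 5 places 5 nowhere but r1c5, so r1c5=5.
Step 6. [r1c6∈{1,3}] r1c6 is the only open cell in row 1 admitting 1 ⇒ r1c6=1.
Step 7. [r6c3∈{5}] r6c3 has the single candidate 5 ⇒ r6c3=5.
Step 8. [r2c6∈{3}] r2c6 is down to just 3, so r2c6=3.
Step 9. [r6c5∈{1,6}] 1 has one home in row 6: r6c5, so r6c5=1.
Step 10. [r5c4∈{4}] r5c4 has the single candidate 4 ⇒ r5c4=4.
Step 11. [r6c2∈{6}] r6c2's peers cover all but 6. So r6c2=6.
Step 12. [r2c4∈{2}] r2c4's peers cover all but 2, so r2c4=2.
Step 13. [r4c4∈{1}] r4c4 is down to just 1. So r4c4=1.
Step 14. [r1c2∈{3}] only 3 remains possible at r1c2, so r1c2=3.
Step 15. [r4c6∈{4}] r4c6 has the single candidate 4, so r4c6=4.
Step 16. [r3c4∈{5}] nothing but 5 survives at r3c4 ⇒ r3c4=5.
Step 17. [r5c3∈{2}] r5c3's peers cover all but 2 ⇒ r5c3=2.
Step 18. [r4c5∈{3}] only 3 remains possible at r4c5, so r4c5=3.
Step 19. [r2c3∈{1}] nothing but 1 survives at r2c3. So r2c3=1.
Step 20. [r5c5∈{6}] nothing but 6 survives at r5c5. So r5c5=6.
Step 21. [r5c1∈{3}] nothing but 3 survives at r5c1 ⇒ r5c1=3.
Step 22. [r2c2∈{5}] r2c2's peers cover all but 5, so r2c2=5.
Step 23. [r3c6∈{6}] only 6 remains possible at r3c6 ⇒ r3c6=6.
Step 24. [r6c1∈{4}] nothing but 4 survives at r6c1 ⇒ r6c1=4.

Answer: 2 3 4 6 5 1 / 6 5 1 2 4 3 / 1 4 3 5 2 6 / 5 2 6 1 3 4 / 3 1 2 4 6 5 / 4 6 5 3 1 2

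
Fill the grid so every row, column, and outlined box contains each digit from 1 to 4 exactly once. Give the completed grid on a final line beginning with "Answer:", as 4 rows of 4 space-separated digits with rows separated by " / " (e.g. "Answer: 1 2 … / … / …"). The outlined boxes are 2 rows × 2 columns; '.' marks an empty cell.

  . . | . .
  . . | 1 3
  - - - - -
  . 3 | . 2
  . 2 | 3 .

Step 1. [r1c4∈{4}] only 4 remains possible at r1c4, so r1c4=4.
Step 2. [r4c1∈{1,4}] 4 has one home in row 4: r4c1. So r4c1=4.
Step 3. [r1c1∈{1,2,3}] across row 1, 3 lands solely at r1c1. So r1c1=3.
Step 4. [r4c4∈{1}] r4c4's peers cover all but 1, so r4c4=1.
Step 5. [r2c2∈{4}] r2c2 has the single candidate 4 ⇒ r2c2=4.
Step 6. [r1c2∈{1}] r1c2 is down to just 1. So r1c2=1.
Step 7. [r1c3∈{2}] nothing but 2 survives at r1c3 ⇒ r1c3=2.
Step 8. [r3c3∈{4}] nothing but 4 survives at r3c3, so r3c3=4.
Step 9. [r2c1∈{2}] nothing but 2 survives at r2c1 ⇒ r2c1=2.
Step 10. [r3c1∈{1}] r3c1 has the single candidate 1. So r3c1=1.

Answer: 3 1 2 4 / 2 4 1 3 / 1 3 4 2 / 4 2 3 1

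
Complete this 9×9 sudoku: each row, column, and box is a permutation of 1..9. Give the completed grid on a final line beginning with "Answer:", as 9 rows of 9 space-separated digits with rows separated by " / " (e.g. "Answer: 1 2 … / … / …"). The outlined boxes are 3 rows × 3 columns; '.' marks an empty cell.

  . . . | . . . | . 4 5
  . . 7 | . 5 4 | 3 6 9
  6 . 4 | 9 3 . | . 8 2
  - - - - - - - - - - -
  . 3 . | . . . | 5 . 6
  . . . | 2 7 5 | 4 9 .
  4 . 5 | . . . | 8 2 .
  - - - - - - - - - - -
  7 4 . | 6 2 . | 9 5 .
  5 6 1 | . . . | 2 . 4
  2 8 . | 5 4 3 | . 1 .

Step 1. [r5c2∈{1}] nothing but 1 survives at r5c2 ⇒ r5c2=1.
Step 2. [r1c6∈{1,2,6,7,8}] across col 6, 2 lands solely at r1c6. So r1c6=2.
Step 3. [r6c9∈{1,3,7}] 1 has one home in col 9: r6c9, so r6c9=1.
Step 4. [r5c1∈{8}] r5c1 is down to just 8 ⇒ r5c1=8.
Step 5. [r2c4∈{1,8}] in row 2, 8 fits only at r2c4. So r2c4=8.
Step 6. [r4c1∈{9}] only 9 remains possible at r4c1. So r4c1=9.
Step 7. [r7c6∈{1,8}] 1 has one home in row 7: r7c6. So r7c6=1.
Step 8. [r8c4∈{7}] r8c4 has the single candidate 7. So r8c4=7.
Step 9. [r1c4∈{1}] only 1 remains possible at r1c4. So r1c4=1.
Step 10. [r1c7∈{7}] r1c7 has the single candidate 7 ⇒ r1c7=7.
Step 11. [r4c6∈{8}] only 8 remains possible at r4c6, so r4c6=8.
Step 12. [r8c6∈{9}] only 9 remains possible at r8c6. So r8c6=9.
Step 13. [r7c3∈{3}] only 3 remains possible at r7c3 ⇒ r7c3=3.
Step 14. [r1c5∈{6}] r1c5 has the single candidate 6. So r1c5=6.
Step 15. [r1c2∈{9}] r1c2 has the single candidate 9, so r1c2=9.
Step 16. [r9c3∈{9}] r9c3 is down to just 9. So r9c3=9.
Step 17. [r3c6∈{7}] r3c6 has the single candidate 7 ⇒ r3c6=7.
Step 18. [r8c5∈{8}] only 8 remains possible at r8c5. So r8c5=8.
Step 19. [r3c2∈{5}] only 5 remains possible at r3c2, so r3c2=5.
Step 20. [r2c2∈{2}] only 2 remains possible at r2c2 ⇒ r2c2=2.
Step 21. [r6c6∈{6}] r6c6 has the single candidate 6. So r6c6=6.
Step 22. [r1c1∈{3}] r1c1 is down to just 3 ⇒ r1c1=3.
Step 23. [r6c5∈{9}] nothing but 9 survives at r6c5 ⇒ r6c5=9.
Step 24. [r4c3∈{2}] r4c3 is down to just 2. So r4c3=2.
Step 25. [r4c8∈{7}] r4c8 has the single candidate 7 ⇒ r4c8=7.
Step 26. [r5c9∈{3}] r5c9's peers cover all but 3 ⇒ r5c9=3.
Step 27. [r7c9∈{8}] r7c9 has the single candidate 8. So r7c9=8.
Step 28. [r1c3∈{8}] r1c3 has the single candidate 8 ⇒ r1c3=8.
Step 29. [r2c1∈{1}] r2c1's peers cover all but 1 ⇒ r2c1=1.
Step 30. [r9c7∈{6}] r9c7 is down to just 6 ⇒ r9c7=6.
Step 31. [r6c2∈{7}] only 7 remains possible at r6c2. So r6c2=7.
Step 32. [r8c8∈{3}] r8c8 has the single candidate 3, so r8c8=3.
Step 33. [r5c3∈{6}] only 6 remains possible at r5c3. So r5c3=6.
Step 34. [r4c4∈{4}] nothing but 4 survives at r4c4 ⇒ r4c4=4.
Step 35. [r6c4∈{3}] only 3 remains possible at r6c4, so r6c4=3.
Step 36. [r3c7∈{1}] r3c7's peers cover all but 1 ⇒ r3c7=1.
Step 37. [r9c9∈{7}] r9c9 is down to just 7 ⇒ r9c9=7.
Step 38. [r4c5∈{1}] only 1 remains possible at r4c5. So r4c5=1.

Answer: 3 9 8 1 6 2 7 4 5 / 1 2 7 8 5 4 3 6 9 / 6 5 4 9 3 7 1 8 2 / 9 3 2 4 1 8 5 7 6 / 8 1 6 2 7 5 4 9 3 / 4 7 5 3 9 6 8 2 1 / 7 4 3 6 2 1 9 5 8 / 5 6 1 7 8 9 2 3 4 / 2 8 9 5 4 3 6 1 7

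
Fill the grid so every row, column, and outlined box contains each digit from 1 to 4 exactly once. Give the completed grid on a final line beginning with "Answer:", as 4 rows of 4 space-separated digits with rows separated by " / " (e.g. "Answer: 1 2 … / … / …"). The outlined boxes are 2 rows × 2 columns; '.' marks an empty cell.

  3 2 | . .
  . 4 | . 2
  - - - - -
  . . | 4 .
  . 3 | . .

Step 1. [r4c4∈{1}] only 1 remains possible at r4c4. So r4c4=1.
Step 2. [r3c1∈{1,2}] in row 3, 2 fits only at r3c1. So r3c1=2.
Step 3. [r1c3∈{1}] r1c3 is down to just 1, so r1c3=1.
Step 4. [r3c2∈{1}] r3c2 is down to just 1. So r3c2=1.
Step 5. [r2c1∈{1}] only 1 remains possible at r2c1. So r2c1=1.
Step 6. [r4c1∈{4}] nothing but 4 survives at r4c1. So r4c1=4.
Step 7. [r1c4∈{4}] r1c4 has the single candidate 4 ⇒ r1c4=4.
Step 8. [r3c4∈{3}] r3c4 is down to just 3 ⇒ r3c4=3.
Step 9. [r4c3∈{2}] r4c3's peers cover all but 2. So r4c3=2.
Step 10. [r2c3∈{3}] r2c3 is down to just 3. So r2c3=3.

Answer: 3 2 1 4 / 1 4 3 2 / 2 1 4 3 / 4 3 2 1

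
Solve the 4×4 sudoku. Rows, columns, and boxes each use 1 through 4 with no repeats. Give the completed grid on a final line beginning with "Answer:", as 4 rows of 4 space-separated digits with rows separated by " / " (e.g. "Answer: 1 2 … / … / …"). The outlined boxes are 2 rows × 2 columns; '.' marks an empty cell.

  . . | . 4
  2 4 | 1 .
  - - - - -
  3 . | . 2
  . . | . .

Step 1. [r4c4∈{1,3}] col 4 places 1 nowhere but r4c4 ⇒ r4c4=1.
Step 2. [r1c2∈{1,3}] in col 2, 3 fits only at r1c2 ⇒ r1c2=3.
Step 3. [r4c3∈{3,4}] row 4 places 3 nowhere but r4c3 ⇒ r4c3=3.
Step 4. [r2c4∈{3}] r2c4's peers cover all but 3, so r2c4=3.
Step 5. [r1c1∈{1}] r1c1's peers cover all but 1, so r1c1=1.
Step 6. [r3c2∈{1}] nothing but 1 survives at r3c2 ⇒ r3c2=1.
Step 7. [r3c3∈{4}] r3c3 is down to just 4. So r3c3=4.
Step 8. [r4c1∈{4}] r4c1 has the single candidate 4, so r4c1=4.
Step 9. [r4c2∈{2}] r4c2 is down to just 2, so r4c2=2.
Step 10. [r1c3∈{2}] r1c3 has the single candidate 2, so r1c3=2.

Answer: 1 3 2 4 / 2 4 1 3 / 3 1 4 2 / 4 2 3 1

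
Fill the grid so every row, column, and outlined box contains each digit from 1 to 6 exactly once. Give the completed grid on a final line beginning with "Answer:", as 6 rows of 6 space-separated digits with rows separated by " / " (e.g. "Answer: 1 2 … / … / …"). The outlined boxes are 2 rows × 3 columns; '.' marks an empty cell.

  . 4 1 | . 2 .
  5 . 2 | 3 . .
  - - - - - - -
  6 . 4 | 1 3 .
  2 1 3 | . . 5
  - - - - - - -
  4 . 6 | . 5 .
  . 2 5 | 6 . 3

Step 1. [r6c5∈{1,4}] r6c5 is the only open cell in row 6 admitting 4, so r6c5=4.
Step 2. [r2c2∈{6}] r2c2's peers cover all but 6. So r2c2=6.
Step 3. [r5c6∈{1,2}] 1 has one home in row 5: r5c6 ⇒ r5c6=1.
Step 4. [r1c6∈{6}] r1c6 has the single candidate 6, so r1c6=6.
Step 5. [r5c4∈{2}] nothing but 2 survives at r5c4 ⇒ r5c4=2.
Step 6. [r1c1∈{3}] nothing but 3 survives at r1c1. So r1c1=3.
Step 7. [r5c2∈{3}] r5c2 is down to just 3. So r5c2=3.
Step 8. [r6c1∈{1}] nothing but 1 survives at r6c1 ⇒ r6c1=1.
Step 9. [r4c4∈{4}] r4c4 is down to just 4, so r4c4=4.
Step 10. [r2c5∈{1}] nothing but 1 survives at r2c5 ⇒ r2c5=1.
Step 11. [r1c4∈{5}] r1c4 is down to just 5. So r1c4=5.
Step 12. [r3c6∈{2}] r3c6's peers cover all but 2, so r3c6=2.
Step 13. [r4c5∈{6}] r4c5 has the single candidate 6, so r4c5=6.
Step 14. [r3c2∈{5}] r3c2 has the single candidate 5. So r3c2=5.
Step 15. [r2c6∈{4}] nothing but 4 survives at r2c6, so r2c6=4.

Answer: 3 4 1 5 2 6 / 5 6 2 3 1 4 / 6 5 4 1 3 2 / 2 1 3 4 6 5 / 4 3 6 2 5 1 / 1 2 5 6 4 3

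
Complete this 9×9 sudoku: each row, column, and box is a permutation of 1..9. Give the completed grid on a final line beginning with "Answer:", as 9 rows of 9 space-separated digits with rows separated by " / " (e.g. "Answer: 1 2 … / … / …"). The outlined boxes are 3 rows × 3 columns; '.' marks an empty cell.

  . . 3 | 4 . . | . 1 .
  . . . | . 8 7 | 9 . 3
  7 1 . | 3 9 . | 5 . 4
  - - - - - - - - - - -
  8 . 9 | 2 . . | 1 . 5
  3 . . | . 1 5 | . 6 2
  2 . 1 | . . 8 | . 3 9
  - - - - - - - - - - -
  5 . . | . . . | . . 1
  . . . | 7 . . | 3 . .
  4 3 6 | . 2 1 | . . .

Step 1. [r3c6∈{2,6}] r3c6 is the only open cell in row 3 admitting 6. So r3c6=6.
Step 2. [r2c8∈{2}] r2c8's peers cover all but 2, so r2c8=2.
Step 3. [r3c8∈{8}] r3c8 is down to just 8 ⇒ r3c8=8.
Step 4. [r1c2∈{2,5,6,8,9}] across row 1, 8 lands solely at r1c2, so r1c2=8.
Step 5. [r7c7∈{2,4,6,7,8}] 2 has one home in col 7: r7c7, so r7c7=2.
Step 6. [r6c4∈{6}] r6c4 is down to just 6, so r6c4=6.
Step 7. [r7c5∈{3,4,6}] across row 7, 6 lands solely at r7c5, so r7c5=6.
Step 8. [r4c2∈{4,6,7}] row 4 places 6 nowhere but r4c2. So r4c2=6.
Step 9. [r7c6∈{3,4,9}] in row 7, 3 fits only at r7c6 ⇒ r7c6=3.
Step 10. [r8c6∈{4,9}] in col 6, 9 fits only at r8c6, so r8c6=9.
Step 11. [r7c8∈{4,7,9}] r7c8 is the only open cell in row 7 admitting 4, so r7c8=4.
Step 12. [r4c8∈{7}] r4c8 has the single candidate 7, so r4c8=7.
Step 13. [r6c2∈{4,5,7}] r6c2 is the only open cell in row 6 admitting 5 ⇒ r6c2=5.
Step 14. [r8c5∈{4,5}] r8c5 is the only open cell in row 8 admitting 4 ⇒ r8c5=4.
Step 15. [r1c7∈{6,7}] across col 7, 6 lands solely at r1c7. So r1c7=6.
Step 16. [r9c4∈{5,8}] 5 has one home in box 8: r9c4 ⇒ r9c4=5.
Step 17. [r5c7∈{4,8}] 8 has one home in row 5: r5c7 ⇒ r5c7=8.
Step 18. [r2c2∈{4}] r2c2 has the single candidate 4 ⇒ r2c2=4.
Step 19. [r5c2∈{7}] r5c2 has the single candidate 7, so r5c2=7.
Step 20. [r9c9∈{7,8}] r9c9 is the only open cell in row 9 admitting 8. So r9c9=8.
Step 21. [r8c3∈{2,8}] across row 8, 8 lands solely at r8c3 ⇒ r8c3=8.
Step 22. [r4c5∈{3}] r4c5 has the single candidate 3 ⇒ r4c5=3.
Step 23. [r2c4∈{1}] r2c4 is down to just 1, so r2c4=1.
Step 24. [r9c8∈{9}] r9c8 is down to just 9, so r9c8=9.
Step 25. [r8c1∈{1}] only 1 remains possible at r8c1 ⇒ r8c1=1.
Step 26. [r7c3∈{7}] r7c3 is down to just 7 ⇒ r7c3=7.
Step 27. [r8c2∈{2}] r8c2's peers cover all but 2, so r8c2=2.
Step 28. [r1c1∈{9}] r1c1's peers cover all but 9, so r1c1=9.
Step 29. [r1c5∈{5}] only 5 remains possible at r1c5 ⇒ r1c5=5.
Step 30. [r2c3∈{5}] r2c3's peers cover all but 5 ⇒ r2c3=5.
Step 31. [r9c7∈{7}] r9c7 is down to just 7 ⇒ r9c7=7.
Step 32. [r1c6∈{2}] only 2 remains possible at r1c6, so r1c6=2.
Step 33. [r5c4∈{9}] only 9 remains possible at r5c4 ⇒ r5c4=9.
Step 34. [r7c2∈{9}] nothing but 9 survives at r7c2, so r7c2=9.
Step 35. [r6c7∈{4}] r6c7 is down to just 4 ⇒ r6c7=4.
Step 36. [r8c9∈{6}] r8c9's peers cover all but 6 ⇒ r8c9=6.
Step 37. [r3c3∈{2}] nothing but 2 survives at r3c3 ⇒ r3c3=2.
Step 38. [r8c8∈{5}] only 5 remains possible at r8c8. So r8c8=5.
Step 39. [r2c1∈{6}] nothing but 6 survives at r2c1 ⇒ r2c1=6.
Step 40. [r5c3∈{4}] r5c3 has the single candidate 4 ⇒ r5c3=4.
Step 41. [r4c6∈{4}] r4c6 is down to just 4, so r4c6=4.
Step 42. [r6c5∈{7}] nothing but 7 survives at r6c5, so r6c5=7.
Step 43. [r1c9∈{7}] r1c9 is down to just 7 ⇒ r1c9=7.
Step 44. [r7c4∈{8}] r7c4's peers cover all but 8 ⇒ r7c4=8.

Answer: 9 8 3 4 5 2 6 1 7 / 6 4 5 1 8 7 9 2 3 / 7 1 2 3 9 6 5 8 4 / 8 6 9 2 3 4 1 7 5 / 3 7 4 9 1 5 8 6 2 / 2 5 1 6 7 8 4 3 9 / 5 9 7 8 6 3 2 4 1 / 1 2 8 7 4 9 3 5 6 / 4 3 6 5 2 1 7 9 8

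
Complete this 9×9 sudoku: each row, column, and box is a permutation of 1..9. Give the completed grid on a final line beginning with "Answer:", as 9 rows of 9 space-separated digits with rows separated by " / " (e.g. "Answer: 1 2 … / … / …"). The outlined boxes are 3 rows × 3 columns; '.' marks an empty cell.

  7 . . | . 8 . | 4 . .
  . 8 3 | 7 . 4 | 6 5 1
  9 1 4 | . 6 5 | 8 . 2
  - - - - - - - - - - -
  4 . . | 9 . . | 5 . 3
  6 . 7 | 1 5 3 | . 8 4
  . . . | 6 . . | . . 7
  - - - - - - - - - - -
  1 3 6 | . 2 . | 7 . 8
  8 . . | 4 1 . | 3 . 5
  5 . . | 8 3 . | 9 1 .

Step 1. [r4c2∈{2}] only 2 remains possible at r4c2 ⇒ r4c2=2.
Step 2. [r6c6∈{2,8}] across box 5, 2 lands solely at r6c6 ⇒ r6c6=2.
Step 3. [r6c3∈{1,5,8,9}] row 6 places 8 nowhere but r6c3, so r6c3=8.
Step 4. [r8c3∈{2,9}] col 3 places 9 nowhere but r8c3, so r8c3=9.
Step 5. [r1c9∈{9}] only 9 remains possible at r1c9. So r1c9=9.
Step 6. [r6c2∈{5,9}] row 6 places 5 nowhere but r6c2 ⇒ r6c2=5.
Step 7. [r3c4∈{3}] only 3 remains possible at r3c4, so r3c4=3.
Step 8. [r9c9∈{6}] r9c9 is down to just 6 ⇒ r9c9=6.
Step 9. [r9c6∈{7}] r9c6 has the single candidate 7, so r9c6=7.
Step 10. [r1c4∈{2}] r1c4 is down to just 2. So r1c4=2.
Step 11. [r3c8∈{7}] r3c8 is down to just 7, so r3c8=7.
Step 12. [r4c8∈{6}] only 6 remains possible at r4c8 ⇒ r4c8=6.
Step 13. [r8c6∈{6}] only 6 remains possible at r8c6, so r8c6=6.
Step 14. [r9c3∈{2}] r9c3 has the single candidate 2. So r9c3=2.
Step 15. [r7c6∈{9}] r7c6's peers cover all but 9. So r7c6=9.
Step 16. [r6c7∈{1}] r6c7 has the single candidate 1, so r6c7=1.
Step 17. [r1c8∈{3}] r1c8's peers cover all but 3 ⇒ r1c8=3.
Step 18. [r4c5∈{7}] r4c5 is down to just 7, so r4c5=7.
Step 19. [r8c2∈{7}] only 7 remains possible at r8c2. So r8c2=7.
Step 20. [r2c5∈{9}] r2c5 has the single candidate 9, so r2c5=9.
Step 21. [r7c4∈{5}] r7c4 is down to just 5, so r7c4=5.
Step 22. [r4c6∈{8}] r4c6's peers cover all but 8. So r4c6=8.
Step 23. [r6c5∈{4}] nothing but 4 survives at r6c5. So r6c5=4.
Step 24. [r5c2∈{9}] only 9 remains possible at r5c2 ⇒ r5c2=9.
Step 25. [r1c2∈{6}] r1c2 has the single candidate 6 ⇒ r1c2=6.
Step 26. [r7c8∈{4}] r7c8 is down to just 4, so r7c8=4.
Step 27. [r2c1∈{2}] r2c1's peers cover all but 2 ⇒ r2c1=2.
Step 28. [r1c6∈{1}] nothing but 1 survives at r1c6. So r1c6=1.
Step 29. [r1c3∈{5}] r1c3 has the single candidate 5, so r1c3=5.
Step 30. [r8c8∈{2}] nothing but 2 survives at r8c8, so r8c8=2.
Step 31. [r6c1∈{3}] only 3 remains possible at r6c1 ⇒ r6c1=3.
Step 32. [r4c3∈{1}] r4c3 has the single candidate 1, so r4c3=1.
Step 33. [r6c8∈{9}] only 9 remains possible at r6c8, so r6c8=9.
Step 34. [r5c7∈{2}] r5c7 has the single candidate 2. So r5c7=2.
Step 35. [r9c2∈{4}] nothing but 4 survives at r9c2 ⇒ r9c2=4.

Answer: 7 6 5 2 8 1 4 3 9 / 2 8 3 7 9 4 6 5 1 / 9 1 4 3 6 5 8 7 2 / 4 2 1 9 7 8 5 6 3 / 6 9 7 1 5 3 2 8 4 / 3 5 8 6 4 2 1 9 7 / 1 3 6 5 2 9 7 4 8 / 8 7 9 4 1 6 3 2 5 / 5 4 2 8 3 7 9 1 6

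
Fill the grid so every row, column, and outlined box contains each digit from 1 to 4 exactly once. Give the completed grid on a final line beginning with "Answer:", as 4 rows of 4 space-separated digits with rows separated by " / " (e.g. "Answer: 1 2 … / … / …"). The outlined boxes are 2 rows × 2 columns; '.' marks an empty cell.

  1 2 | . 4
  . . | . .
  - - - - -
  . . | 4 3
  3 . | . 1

Step 1. [r2c2∈{3,4}] 3 has one home in col 2: r2c2 ⇒ r2c2=3.
Step 2. [r4c3∈{2}] r4c3's peers cover all but 2, so r4c3=2.
Step 3. [r3c1∈{2}] only 2 remains possible at r3c1, so r3c1=2.
Step 4. [r1c3∈{3}] r1c3 has the single candidate 3. So r1c3=3.
Step 5. [r4c2∈{4}] r4c2 has the single candidate 4 ⇒ r4c2=4.
Step 6. [r3c2∈{1}] r3c2 has the single candidate 1, so r3c2=1.
Step 7. [r2c1∈{4}] only 4 remains possible at r2c1, so r2c1=4.
Step 8. [r2c4∈{2}] r2c4 has the single candidate 2 ⇒ r2c4=2.
Step 9. [r2c3∈{1}] r2c3 has the single candidate 1. So r2c3=1.

Answer: 1 2 3 4 / 4 3 1 2 / 2 1 4 3 / 3 4 2 1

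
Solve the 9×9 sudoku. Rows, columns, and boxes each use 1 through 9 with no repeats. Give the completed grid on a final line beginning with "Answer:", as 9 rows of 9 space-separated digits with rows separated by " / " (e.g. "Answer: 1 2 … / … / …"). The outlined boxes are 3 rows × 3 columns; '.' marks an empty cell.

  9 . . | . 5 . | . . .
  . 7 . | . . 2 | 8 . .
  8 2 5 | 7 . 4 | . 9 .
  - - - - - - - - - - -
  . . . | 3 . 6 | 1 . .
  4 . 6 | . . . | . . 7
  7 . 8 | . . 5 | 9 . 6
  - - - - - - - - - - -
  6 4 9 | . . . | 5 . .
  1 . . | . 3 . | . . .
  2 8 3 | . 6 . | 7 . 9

Step 1. [r3c5∈{1}] nothing but 1 survives at r3c5 ⇒ r3c5=1.
Step 2. [r3c9∈{3}] nothing but 3 survives at r3c9 ⇒ r3c9=3.
Step 3. [r4c5∈{2,4,7,8,9}] in row 4, 7 fits only at r4c5 ⇒ r4c5=7.
Step 4. [r7c8∈{1,2,3,8}] r7c8 is the only open cell in row 7 admitting 3, so r7c8=3.
Step 5. [r9c6∈{1}] only 1 remains possible at r9c6. So r9c6=1.
Step 6. [r9c8∈{4}] r9c8's peers cover all but 4, so r9c8=4.
Step 7. [r6c8∈{2}] nothing but 2 survives at r6c8 ⇒ r6c8=2.
Step 8. [r1c2∈{1,3,6}] across col 2, 6 lands solely at r1c2, so r1c2=6.
Step 9. [r8c4∈{2,4,5,8,9}] in row 8, 4 fits only at r8c4. So r8c4=4.
Step 10. [r4c1∈{5}] r4c1 is down to just 5. So r4c1=5.
Step 11. [r1c7∈{2,4}] 4 has one home in col 7: r1c7 ⇒ r1c7=4.
Step 12. [r7c9∈{1,2,8}] r7c9 is the only open cell in row 7 admitting 1, so r7c9=1.
Step 13. [r8c6∈{7,8,9}] in row 8, 9 fits only at r8c6. So r8c6=9.
Step 14. [r5c6∈{8}] r5c6 is down to just 8, so r5c6=8.
Step 15. [r6c2∈{1,3}] r6c2 is the only open cell in row 6 admitting 3. So r6c2=3.
Step 16. [r3c7∈{6}] r3c7 is down to just 6. So r3c7=6.
Step 17. [r4c8∈{8}] r4c8 has the single candidate 8. So r4c8=8.
Step 18. [r1c3∈{1}] r1c3's peers cover all but 1, so r1c3=1.
Step 19. [r5c2∈{1,9}] in col 2, 1 fits only at r5c2. So r5c2=1.
Step 20. [r2c5∈{9}] nothing but 9 survives at r2c5 ⇒ r2c5=9.
Step 21. [r5c5∈{2}] r5c5 is down to just 2, so r5c5=2.
Step 22. [r5c8∈{5}] r5c8 is down to just 5 ⇒ r5c8=5.
Step 23. [r8c7∈{2}] r8c7 has the single candidate 2 ⇒ r8c7=2.
Step 24. [r7c4∈{2,8}] across row 7, 2 lands solely at r7c4, so r7c4=2.
Step 25. [r2c3∈{4}] only 4 remains possible at r2c3, so r2c3=4.
Step 26. [r2c9∈{5}] r2c9 is down to just 5. So r2c9=5.
Step 27. [r8c8∈{6}] r8c8 has the single candidate 6 ⇒ r8c8=6.
Step 28. [r8c9∈{8}] only 8 remains possible at r8c9 ⇒ r8c9=8.
Step 29. [r7c5∈{8}] only 8 remains possible at r7c5 ⇒ r7c5=8.
Step 30. [r8c3∈{7}] r8c3's peers cover all but 7 ⇒ r8c3=7.
Step 31. [r9c4∈{5}] r9c4's peers cover all but 5 ⇒ r9c4=5.
Step 32. [r7c6∈{7}] r7c6 is down to just 7, so r7c6=7.
Step 33. [r1c6∈{3}] only 3 remains possible at r1c6 ⇒ r1c6=3.
Step 34. [r6c4∈{1}] only 1 remains possible at r6c4. So r6c4=1.
Step 35. [r2c1∈{3}] r2c1's peers cover all but 3. So r2c1=3.
Step 36. [r4c9∈{4}] r4c9's peers cover all but 4, so r4c9=4.
Step 37. [r2c4∈{6}] r2c4's peers cover all but 6. So r2c4=6.
Step 38. [r1c8∈{7}] r1c8 has the single candidate 7, so r1c8=7.
Step 39. [r5c4∈{9}] nothing but 9 survives at r5c4 ⇒ r5c4=9.
Step 40. [r4c2∈{9}] r4c2's peers cover all but 9 ⇒ r4c2=9.
Step 41. [r1c4∈{8}] r1c4's peers cover all but 8 ⇒ r1c4=8.
Step 42. [r1c9∈{2}] r1c9 has the single candidate 2. So r1c9=2.
Step 43. [r5c7∈{3}] r5c7's peers cover all but 3. So r5c7=3.
Step 44. [r6c5∈{4}] r6c5 has the single candidate 4 ⇒ r6c5=4.
Step 45. [r4c3∈{2}] r4c3's peers cover all but 2 ⇒ r4c3=2.
Step 46. [r8c2∈{5}] r8c2's peers cover all but 5 ⇒ r8c2=5.
Step 47. [r2c8∈{1}] only 1 remains possible at r2c8, so r2c8=1.

Answer: 9 6 1 8 5 3 4 7 2 / 3 7 4 6 9 2 8 1 5 / 8 2 5 7 1 4 6 9 3 / 5 9 2 3 7 6 1 8 4 / 4 1 6 9 2 8 3 5 7 / 7 3 8 1 4 5 9 2 6 / 6 4 9 2 8 7 5 3 1 / 1 5 7 4 3 9 2 6 8 / 2 8 3 5 6 1 7 4 9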